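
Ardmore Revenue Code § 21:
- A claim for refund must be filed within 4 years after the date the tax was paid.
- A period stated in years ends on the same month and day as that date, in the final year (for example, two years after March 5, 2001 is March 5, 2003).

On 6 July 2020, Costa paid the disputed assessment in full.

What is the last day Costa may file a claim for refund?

4 years after 6 July 2020 is July 6, 2024.

July 6, 2024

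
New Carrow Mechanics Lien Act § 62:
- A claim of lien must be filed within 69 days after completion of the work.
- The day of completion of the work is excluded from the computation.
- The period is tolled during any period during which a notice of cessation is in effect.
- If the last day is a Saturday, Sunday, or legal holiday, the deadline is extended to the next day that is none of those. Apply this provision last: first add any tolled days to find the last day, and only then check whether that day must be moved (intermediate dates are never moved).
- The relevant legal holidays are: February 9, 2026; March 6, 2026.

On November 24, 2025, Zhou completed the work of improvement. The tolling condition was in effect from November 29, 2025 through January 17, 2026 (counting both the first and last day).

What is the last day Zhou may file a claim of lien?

March 23, 2026

69 days after November 24, 2025 is February 1, 2026.
From November 29, 2025 through January 17, 2026 inclusive is 50 days; tolling adds 50 days: February 1, 2026 + 50 days = March 23, 2026.
March 23, 2026 is a Monday and not a legal holiday, so no extension applies.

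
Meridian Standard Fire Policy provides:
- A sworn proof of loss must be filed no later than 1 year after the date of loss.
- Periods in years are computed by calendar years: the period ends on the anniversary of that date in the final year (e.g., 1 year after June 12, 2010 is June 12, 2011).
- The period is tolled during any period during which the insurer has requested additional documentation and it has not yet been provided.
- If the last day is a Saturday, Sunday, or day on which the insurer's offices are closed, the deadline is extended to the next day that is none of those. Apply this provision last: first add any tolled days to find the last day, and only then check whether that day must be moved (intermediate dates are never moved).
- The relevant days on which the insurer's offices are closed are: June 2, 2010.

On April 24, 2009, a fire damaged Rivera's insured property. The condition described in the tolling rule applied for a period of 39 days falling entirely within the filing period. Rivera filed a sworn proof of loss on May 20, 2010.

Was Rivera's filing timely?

1 year after April 24, 2009 is April 24, 2010.
Tolling adds 39 days: April 24, 2010 + 39 days = June 2, 2010.
June 2, 2010 is a listed holiday. The next qualifying day is June 3, 2010.
The deadline is June 3, 2010; the filing on May 20, 2010 is on or before that date.

Yes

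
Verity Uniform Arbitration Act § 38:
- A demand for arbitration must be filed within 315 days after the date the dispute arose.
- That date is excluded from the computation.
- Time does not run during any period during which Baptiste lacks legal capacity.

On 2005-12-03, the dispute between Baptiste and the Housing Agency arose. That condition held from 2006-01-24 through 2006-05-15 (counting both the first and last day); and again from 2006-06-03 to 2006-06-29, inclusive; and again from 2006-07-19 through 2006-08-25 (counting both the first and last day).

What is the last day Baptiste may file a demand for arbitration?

April 9, 2007

315 days after 2005-12-03 is October 14, 2006.
From January 24, 2006 through May 15, 2006 inclusive is 112 days; tolling adds 112 days: October 14, 2006 + 112 days = February 3, 2007.
From June 3, 2006 through June 29, 2006 inclusive is 27 days; tolling adds 27 days: February 3, 2007 + 27 days = March 2, 2007.
From July 19, 2006 through August 25, 2006 inclusive is 38 days; tolling adds 38 days: March 2, 2007 + 38 days = April 9, 2007.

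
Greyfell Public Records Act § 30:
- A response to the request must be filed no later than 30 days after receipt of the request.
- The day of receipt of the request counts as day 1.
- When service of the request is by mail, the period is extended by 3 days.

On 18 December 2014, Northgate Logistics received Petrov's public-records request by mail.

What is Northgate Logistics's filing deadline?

Counting 18 December 2014 as day 1, day 30 is January 16, 2015.
Service was by mail, adding 3 days: January 16, 2015 + 3 days = January 19, 2015.

January 19, 2015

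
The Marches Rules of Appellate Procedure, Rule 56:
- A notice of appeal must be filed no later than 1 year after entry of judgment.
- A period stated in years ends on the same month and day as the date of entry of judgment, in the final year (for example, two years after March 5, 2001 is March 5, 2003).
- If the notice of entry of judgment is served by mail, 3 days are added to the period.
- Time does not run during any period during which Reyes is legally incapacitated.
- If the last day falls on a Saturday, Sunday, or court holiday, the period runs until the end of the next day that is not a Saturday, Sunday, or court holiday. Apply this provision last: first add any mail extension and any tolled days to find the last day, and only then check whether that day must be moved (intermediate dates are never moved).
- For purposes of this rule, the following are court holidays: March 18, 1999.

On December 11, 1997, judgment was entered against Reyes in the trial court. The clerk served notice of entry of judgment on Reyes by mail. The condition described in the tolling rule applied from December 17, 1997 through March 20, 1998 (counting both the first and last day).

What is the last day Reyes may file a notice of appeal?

March 19, 1999

1 year after December 11, 1997 is December 11, 1998.
Service was by mail, adding 3 days: December 11, 1998 + 3 days = December 14, 1998.
From December 17, 1997 through March 20, 1998 inclusive is 94 days; tolling adds 94 days: December 14, 1998 + 94 days = March 18, 1999.
March 18, 1999 is a listed holiday. The next qualifying day is March 19, 1999.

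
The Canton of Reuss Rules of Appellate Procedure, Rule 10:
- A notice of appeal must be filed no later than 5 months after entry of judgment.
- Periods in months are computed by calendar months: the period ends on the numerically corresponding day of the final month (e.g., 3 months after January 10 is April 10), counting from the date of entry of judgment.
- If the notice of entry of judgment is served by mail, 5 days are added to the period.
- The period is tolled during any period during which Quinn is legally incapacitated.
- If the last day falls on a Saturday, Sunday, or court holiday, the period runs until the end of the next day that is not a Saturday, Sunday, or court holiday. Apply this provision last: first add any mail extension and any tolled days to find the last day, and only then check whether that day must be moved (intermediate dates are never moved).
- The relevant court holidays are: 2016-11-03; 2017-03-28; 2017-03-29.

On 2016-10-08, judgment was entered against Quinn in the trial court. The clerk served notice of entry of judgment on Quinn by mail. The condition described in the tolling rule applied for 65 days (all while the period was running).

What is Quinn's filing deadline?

5 months after 2016-10-08 is March 8, 2017.
Service was by mail, adding 5 days: March 8, 2017 + 5 days = March 13, 2017.
Tolling adds 65 days: March 13, 2017 + 65 days = May 17, 2017.
May 17, 2017 is a Wednesday and not a court holiday, so no extension applies.

May 17, 2017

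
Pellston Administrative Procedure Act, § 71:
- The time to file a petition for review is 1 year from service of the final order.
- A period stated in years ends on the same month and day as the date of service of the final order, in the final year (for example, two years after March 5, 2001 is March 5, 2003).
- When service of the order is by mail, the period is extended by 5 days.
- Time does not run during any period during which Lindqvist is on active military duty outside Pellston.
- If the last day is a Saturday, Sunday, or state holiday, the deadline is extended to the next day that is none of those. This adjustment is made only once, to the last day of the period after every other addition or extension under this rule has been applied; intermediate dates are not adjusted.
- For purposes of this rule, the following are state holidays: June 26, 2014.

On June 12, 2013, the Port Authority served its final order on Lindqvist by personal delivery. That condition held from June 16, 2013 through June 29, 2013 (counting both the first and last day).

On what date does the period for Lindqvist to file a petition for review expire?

June 27, 2014

1 year after June 12, 2013 is June 12, 2014.
Service was not by mail, so no mail extension applies.
From June 16, 2013 through June 29, 2013 inclusive is 14 days; tolling adds 14 days: June 12, 2014 + 14 days = June 26, 2014.
June 26, 2014 is a listed holiday. The next qualifying day is June 27, 2014.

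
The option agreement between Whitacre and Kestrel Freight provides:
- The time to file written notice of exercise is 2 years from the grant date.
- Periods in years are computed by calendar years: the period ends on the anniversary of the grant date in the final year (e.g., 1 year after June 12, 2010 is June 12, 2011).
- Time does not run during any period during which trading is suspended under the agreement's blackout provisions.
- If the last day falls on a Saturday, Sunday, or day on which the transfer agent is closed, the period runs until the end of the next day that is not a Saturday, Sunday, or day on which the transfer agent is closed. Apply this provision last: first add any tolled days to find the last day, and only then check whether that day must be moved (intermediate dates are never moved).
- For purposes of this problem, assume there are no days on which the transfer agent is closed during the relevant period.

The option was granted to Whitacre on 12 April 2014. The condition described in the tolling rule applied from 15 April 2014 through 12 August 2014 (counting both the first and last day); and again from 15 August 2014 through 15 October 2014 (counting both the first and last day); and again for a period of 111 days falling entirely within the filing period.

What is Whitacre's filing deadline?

January 30, 2017

2 years after 12 April 2014 is April 12, 2016.
From April 15, 2014 through August 12, 2014 inclusive is 120 days; tolling adds 120 days: April 12, 2016 + 120 days = August 10, 2016.
From August 15, 2014 through October 15, 2014 inclusive is 62 days; tolling adds 62 days: August 10, 2016 + 62 days = October 11, 2016.
Tolling adds 111 days: October 11, 2016 + 111 days = January 30, 2017.
January 30, 2017 is a Monday and not a day on which the transfer agent is closed, so no extension applies.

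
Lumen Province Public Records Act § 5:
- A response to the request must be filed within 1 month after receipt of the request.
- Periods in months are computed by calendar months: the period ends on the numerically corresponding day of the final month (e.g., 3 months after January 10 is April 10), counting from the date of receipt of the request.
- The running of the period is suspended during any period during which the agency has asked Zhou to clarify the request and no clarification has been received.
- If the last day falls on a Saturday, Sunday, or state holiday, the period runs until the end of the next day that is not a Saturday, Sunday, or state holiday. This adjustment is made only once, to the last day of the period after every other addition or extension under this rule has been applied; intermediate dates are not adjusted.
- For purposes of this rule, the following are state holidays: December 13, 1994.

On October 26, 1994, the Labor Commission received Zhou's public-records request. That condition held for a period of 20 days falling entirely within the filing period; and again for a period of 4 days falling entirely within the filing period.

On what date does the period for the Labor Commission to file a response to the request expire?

December 20, 1994

1 month after October 26, 1994 is November 26, 1994.
Tolling adds 20 days: November 26, 1994 + 20 days = December 16, 1994.
Tolling adds 4 days: December 16, 1994 + 4 days = December 20, 1994.
December 20, 1994 is a Tuesday and not a state holiday, so no extension applies.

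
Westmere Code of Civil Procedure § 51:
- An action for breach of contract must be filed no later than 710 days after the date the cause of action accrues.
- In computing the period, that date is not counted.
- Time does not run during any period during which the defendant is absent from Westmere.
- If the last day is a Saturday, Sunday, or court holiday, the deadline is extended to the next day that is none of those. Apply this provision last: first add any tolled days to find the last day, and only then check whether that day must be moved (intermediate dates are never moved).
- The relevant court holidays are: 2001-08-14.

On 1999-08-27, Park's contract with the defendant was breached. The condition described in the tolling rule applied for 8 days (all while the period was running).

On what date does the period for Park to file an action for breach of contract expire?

710 days after 1999-08-27 is August 6, 2001.
Tolling adds 8 days: August 6, 2001 + 8 days = August 14, 2001.
August 14, 2001 is a listed holiday. The next qualifying day is August 15, 2001.

August 15, 2001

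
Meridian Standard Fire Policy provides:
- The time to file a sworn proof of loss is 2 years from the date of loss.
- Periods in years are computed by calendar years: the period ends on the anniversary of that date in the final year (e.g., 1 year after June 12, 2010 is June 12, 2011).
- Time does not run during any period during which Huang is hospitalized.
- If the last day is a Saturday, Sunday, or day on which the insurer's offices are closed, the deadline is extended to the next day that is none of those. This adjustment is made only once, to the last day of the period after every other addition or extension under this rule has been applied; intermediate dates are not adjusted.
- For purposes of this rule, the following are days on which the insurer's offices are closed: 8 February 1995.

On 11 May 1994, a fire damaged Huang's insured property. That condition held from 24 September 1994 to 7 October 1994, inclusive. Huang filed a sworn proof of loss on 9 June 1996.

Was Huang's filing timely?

2 years after 11 May 1994 is May 11, 1996.
From September 24, 1994 through October 7, 1994 inclusive is 14 days; tolling adds 14 days: May 11, 1996 + 14 days = May 25, 1996.
May 25, 1996 is Saturday; May 26, 1996 is Sunday. The next qualifying day is May 27, 1996.
The deadline is May 27, 1996; the filing on June 9, 1996 is after that date.

No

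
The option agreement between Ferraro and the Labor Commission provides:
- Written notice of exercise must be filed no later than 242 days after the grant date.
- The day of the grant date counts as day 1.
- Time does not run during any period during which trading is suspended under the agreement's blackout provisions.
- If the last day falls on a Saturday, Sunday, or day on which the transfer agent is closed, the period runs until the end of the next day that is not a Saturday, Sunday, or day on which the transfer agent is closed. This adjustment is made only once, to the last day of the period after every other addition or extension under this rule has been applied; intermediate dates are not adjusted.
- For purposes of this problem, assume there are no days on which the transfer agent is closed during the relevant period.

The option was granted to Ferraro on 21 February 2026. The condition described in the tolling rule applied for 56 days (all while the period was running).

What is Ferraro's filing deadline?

December 15, 2026

Counting 21 February 2026 as day 1, day 242 is October 20, 2026.
Tolling adds 56 days: October 20, 2026 + 56 days = December 15, 2026.
December 15, 2026 is a Tuesday and not a day on which the transfer agent is closed, so no extension applies.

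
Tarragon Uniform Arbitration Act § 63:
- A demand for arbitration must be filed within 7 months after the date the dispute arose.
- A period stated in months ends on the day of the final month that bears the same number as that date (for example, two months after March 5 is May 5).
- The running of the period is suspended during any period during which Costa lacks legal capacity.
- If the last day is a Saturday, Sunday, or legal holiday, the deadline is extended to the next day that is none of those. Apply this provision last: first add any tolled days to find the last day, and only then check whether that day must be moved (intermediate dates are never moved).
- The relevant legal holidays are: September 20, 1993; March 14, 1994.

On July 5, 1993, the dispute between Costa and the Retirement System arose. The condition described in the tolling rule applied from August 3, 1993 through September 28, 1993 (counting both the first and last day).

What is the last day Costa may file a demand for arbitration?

April 4, 1994

7 months after July 5, 1993 is February 5, 1994.
From August 3, 1993 through September 28, 1993 inclusive is 57 days; tolling adds 57 days: February 5, 1994 + 57 days = April 3, 1994.
April 3, 1994 is Sunday. The next qualifying day is April 4, 1994.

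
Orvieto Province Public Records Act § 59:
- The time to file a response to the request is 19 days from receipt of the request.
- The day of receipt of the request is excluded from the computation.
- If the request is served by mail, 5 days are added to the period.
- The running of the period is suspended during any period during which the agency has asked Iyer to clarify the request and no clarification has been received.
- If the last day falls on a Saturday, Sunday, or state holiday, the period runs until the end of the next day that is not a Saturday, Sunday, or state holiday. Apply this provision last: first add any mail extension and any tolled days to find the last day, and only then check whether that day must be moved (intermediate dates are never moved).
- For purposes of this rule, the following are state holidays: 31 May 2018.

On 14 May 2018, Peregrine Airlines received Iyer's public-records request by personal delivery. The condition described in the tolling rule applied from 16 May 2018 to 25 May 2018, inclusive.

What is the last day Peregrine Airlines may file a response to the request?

June 12, 2018

19 days after 14 May 2018 is June 2, 2018.
Service was not by mail, so no mail extension applies.
From May 16, 2018 through May 25, 2018 inclusive is 10 days; tolling adds 10 days: June 2, 2018 + 10 days = June 12, 2018.
June 12, 2018 is a Tuesday and not a state holiday, so no extension applies.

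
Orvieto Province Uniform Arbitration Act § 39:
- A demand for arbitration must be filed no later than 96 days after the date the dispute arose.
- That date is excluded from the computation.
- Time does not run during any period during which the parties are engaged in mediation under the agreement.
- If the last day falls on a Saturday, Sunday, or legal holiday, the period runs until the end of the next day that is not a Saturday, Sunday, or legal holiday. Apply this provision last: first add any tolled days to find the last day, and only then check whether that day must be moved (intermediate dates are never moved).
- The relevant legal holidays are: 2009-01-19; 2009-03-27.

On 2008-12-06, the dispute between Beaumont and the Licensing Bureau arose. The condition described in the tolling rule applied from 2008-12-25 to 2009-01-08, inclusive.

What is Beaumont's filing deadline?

March 30, 2009

96 days after 2008-12-06 is March 12, 2009.
From December 25, 2008 through January 8, 2009 inclusive is 15 days; tolling adds 15 days: March 12, 2009 + 15 days = March 27, 2009.
March 27, 2009 is a listed holiday; March 28, 2009 is Saturday; March 29, 2009 is Sunday. The next qualifying day is March 30, 2009.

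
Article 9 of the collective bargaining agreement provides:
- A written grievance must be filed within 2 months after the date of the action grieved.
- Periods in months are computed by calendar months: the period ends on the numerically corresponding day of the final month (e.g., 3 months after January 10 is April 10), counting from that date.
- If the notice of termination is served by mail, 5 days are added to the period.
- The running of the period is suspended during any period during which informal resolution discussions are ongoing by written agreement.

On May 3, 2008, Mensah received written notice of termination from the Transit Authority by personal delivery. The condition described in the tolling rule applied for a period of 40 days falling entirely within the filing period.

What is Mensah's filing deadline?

August 12, 2008

2 months after May 3, 2008 is July 3, 2008.
Service was not by mail, so no mail extension applies.
Tolling adds 40 days: July 3, 2008 + 40 days = August 12, 2008.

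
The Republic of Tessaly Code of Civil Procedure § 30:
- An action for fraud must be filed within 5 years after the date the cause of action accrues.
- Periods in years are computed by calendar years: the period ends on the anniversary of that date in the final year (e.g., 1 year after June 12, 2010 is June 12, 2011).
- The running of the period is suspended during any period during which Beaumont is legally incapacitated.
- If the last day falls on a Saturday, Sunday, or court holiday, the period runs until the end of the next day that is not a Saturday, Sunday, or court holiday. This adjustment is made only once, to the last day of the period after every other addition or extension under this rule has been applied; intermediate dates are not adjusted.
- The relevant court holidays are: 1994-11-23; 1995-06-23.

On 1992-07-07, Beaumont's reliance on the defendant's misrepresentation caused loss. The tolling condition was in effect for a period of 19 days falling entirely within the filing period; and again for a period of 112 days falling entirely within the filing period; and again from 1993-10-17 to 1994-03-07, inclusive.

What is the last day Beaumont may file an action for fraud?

5 years after 1992-07-07 is July 7, 1997.
Tolling adds 19 days: July 7, 1997 + 19 days = July 26, 1997.
Tolling adds 112 days: July 26, 1997 + 112 days = November 15, 1997.
From October 17, 1993 through March 7, 1994 inclusive is 142 days; tolling adds 142 days: November 15, 1997 + 142 days = April 6, 1998.
April 6, 1998 is a Monday and not a court holiday, so no extension applies.

April 6, 1998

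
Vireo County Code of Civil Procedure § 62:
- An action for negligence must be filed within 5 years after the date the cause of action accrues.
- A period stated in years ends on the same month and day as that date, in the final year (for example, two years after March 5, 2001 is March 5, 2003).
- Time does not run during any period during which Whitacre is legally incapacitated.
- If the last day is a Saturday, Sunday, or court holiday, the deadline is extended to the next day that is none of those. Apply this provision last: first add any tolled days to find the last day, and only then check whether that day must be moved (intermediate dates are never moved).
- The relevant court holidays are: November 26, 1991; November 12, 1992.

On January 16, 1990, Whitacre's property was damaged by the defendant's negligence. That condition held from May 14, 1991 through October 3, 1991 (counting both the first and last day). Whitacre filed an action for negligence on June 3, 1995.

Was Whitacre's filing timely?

Yes

5 years after January 16, 1990 is January 16, 1995.
From May 14, 1991 through October 3, 1991 inclusive is 143 days; tolling adds 143 days: January 16, 1995 + 143 days = June 8, 1995.
June 8, 1995 is a Thursday and not a court holiday, so no extension applies.
The deadline is June 8, 1995; the filing on June 3, 1995 is on or before that date.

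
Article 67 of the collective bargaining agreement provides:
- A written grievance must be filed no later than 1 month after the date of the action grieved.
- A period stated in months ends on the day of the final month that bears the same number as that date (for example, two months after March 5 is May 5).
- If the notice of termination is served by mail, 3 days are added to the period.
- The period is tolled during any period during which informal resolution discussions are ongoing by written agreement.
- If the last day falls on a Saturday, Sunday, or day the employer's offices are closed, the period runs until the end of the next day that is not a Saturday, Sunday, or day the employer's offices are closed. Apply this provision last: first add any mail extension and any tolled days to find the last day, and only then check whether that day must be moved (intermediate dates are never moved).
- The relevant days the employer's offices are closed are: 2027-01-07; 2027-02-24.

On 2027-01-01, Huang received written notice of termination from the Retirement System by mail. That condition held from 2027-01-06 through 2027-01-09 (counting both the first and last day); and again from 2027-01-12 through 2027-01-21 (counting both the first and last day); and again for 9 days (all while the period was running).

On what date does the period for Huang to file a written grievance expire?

March 1, 2027

1 month after 2027-01-01 is February 1, 2027.
Service was by mail, adding 3 days: February 1, 2027 + 3 days = February 4, 2027.
From January 6, 2027 through January 9, 2027 inclusive is 4 days; tolling adds 4 days: February 4, 2027 + 4 days = February 8, 2027.
From January 12, 2027 through January 21, 2027 inclusive is 10 days; tolling adds 10 days: February 8, 2027 + 10 days = February 18, 2027.
Tolling adds 9 days: February 18, 2027 + 9 days = February 27, 2027.
February 27, 2027 is Saturday; February 28, 2027 is Sunday. The next qualifying day is March 1, 2027.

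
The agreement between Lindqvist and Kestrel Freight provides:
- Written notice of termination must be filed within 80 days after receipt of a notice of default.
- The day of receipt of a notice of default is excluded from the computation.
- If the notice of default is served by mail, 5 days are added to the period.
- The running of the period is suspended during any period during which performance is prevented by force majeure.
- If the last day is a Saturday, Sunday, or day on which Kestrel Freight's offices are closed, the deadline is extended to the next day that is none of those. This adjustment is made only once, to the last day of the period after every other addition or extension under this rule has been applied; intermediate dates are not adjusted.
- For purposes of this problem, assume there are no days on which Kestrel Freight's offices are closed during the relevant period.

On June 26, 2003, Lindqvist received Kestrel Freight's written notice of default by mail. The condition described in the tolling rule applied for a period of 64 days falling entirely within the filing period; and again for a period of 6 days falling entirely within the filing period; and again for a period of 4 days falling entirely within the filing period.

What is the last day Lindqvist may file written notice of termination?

80 days after June 26, 2003 is September 14, 2003.
Service was by mail, adding 5 days: September 14, 2003 + 5 days = September 19, 2003.
Tolling adds 64 days: September 19, 2003 + 64 days = November 22, 2003.
Tolling adds 6 days: November 22, 2003 + 6 days = November 28, 2003.
Tolling adds 4 days: November 28, 2003 + 4 days = December 2, 2003.
December 2, 2003 is a Tuesday and not a day on which Kestrel Freight's offices are closed, so no extension applies.

December 2, 2003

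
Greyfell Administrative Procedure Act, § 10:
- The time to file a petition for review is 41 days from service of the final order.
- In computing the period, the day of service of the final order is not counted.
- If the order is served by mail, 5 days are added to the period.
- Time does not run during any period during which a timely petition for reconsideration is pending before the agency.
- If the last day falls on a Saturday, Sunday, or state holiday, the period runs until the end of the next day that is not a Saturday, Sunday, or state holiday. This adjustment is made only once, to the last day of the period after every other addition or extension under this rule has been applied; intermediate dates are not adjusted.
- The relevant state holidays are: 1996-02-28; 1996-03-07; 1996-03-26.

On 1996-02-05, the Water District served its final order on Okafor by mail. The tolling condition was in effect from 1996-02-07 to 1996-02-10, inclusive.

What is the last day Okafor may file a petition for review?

March 27, 1996

41 days after 1996-02-05 is March 17, 1996.
Service was by mail, adding 5 days: March 17, 1996 + 5 days = March 22, 1996.
From February 7, 1996 through February 10, 1996 inclusive is 4 days; tolling adds 4 days: March 22, 1996 + 4 days = March 26, 1996.
March 26, 1996 is a listed holiday. The next qualifying day is March 27, 1996.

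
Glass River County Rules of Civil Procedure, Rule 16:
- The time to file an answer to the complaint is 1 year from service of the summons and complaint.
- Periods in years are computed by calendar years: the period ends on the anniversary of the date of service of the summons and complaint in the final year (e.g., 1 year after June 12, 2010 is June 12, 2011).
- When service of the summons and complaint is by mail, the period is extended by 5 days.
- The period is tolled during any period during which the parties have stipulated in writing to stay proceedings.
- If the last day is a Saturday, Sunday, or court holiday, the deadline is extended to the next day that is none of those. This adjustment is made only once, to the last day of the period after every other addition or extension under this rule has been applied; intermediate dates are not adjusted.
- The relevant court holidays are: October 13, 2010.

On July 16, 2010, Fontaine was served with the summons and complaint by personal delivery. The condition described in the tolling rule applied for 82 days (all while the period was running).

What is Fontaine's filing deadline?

October 6, 2011

1 year after July 16, 2010 is July 16, 2011.
Service was not by mail, so no mail extension applies.
Tolling adds 82 days: July 16, 2011 + 82 days = October 6, 2011.
October 6, 2011 is a Thursday and not a court holiday, so no extension applies.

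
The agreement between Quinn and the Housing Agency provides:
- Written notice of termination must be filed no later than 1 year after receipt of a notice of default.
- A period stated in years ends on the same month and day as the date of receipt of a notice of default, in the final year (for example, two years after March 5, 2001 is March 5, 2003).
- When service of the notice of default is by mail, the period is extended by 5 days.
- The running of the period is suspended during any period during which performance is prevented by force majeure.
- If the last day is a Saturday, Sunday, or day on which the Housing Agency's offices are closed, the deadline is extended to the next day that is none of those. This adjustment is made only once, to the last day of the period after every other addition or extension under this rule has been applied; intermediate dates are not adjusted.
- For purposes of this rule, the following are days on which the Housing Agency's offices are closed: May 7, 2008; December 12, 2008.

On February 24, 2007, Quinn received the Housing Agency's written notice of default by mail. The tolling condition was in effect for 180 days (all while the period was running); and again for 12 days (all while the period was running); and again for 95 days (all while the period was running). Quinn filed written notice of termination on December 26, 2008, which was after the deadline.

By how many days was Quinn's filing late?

11 days

1 year after February 24, 2007 is February 24, 2008.
Service was by mail, adding 5 days: February 24, 2008 + 5 days = February 29, 2008.
Tolling adds 180 days: February 29, 2008 + 180 days = August 27, 2008.
Tolling adds 12 days: August 27, 2008 + 12 days = September 8, 2008.
Tolling adds 95 days: September 8, 2008 + 95 days = December 12, 2008.
December 12, 2008 is a listed holiday; December 13, 2008 is Saturday; December 14, 2008 is Sunday. The next qualifying day is December 15, 2008.
The deadline is December 15, 2008; from December 15, 2008 to December 26, 2008 is 11 days.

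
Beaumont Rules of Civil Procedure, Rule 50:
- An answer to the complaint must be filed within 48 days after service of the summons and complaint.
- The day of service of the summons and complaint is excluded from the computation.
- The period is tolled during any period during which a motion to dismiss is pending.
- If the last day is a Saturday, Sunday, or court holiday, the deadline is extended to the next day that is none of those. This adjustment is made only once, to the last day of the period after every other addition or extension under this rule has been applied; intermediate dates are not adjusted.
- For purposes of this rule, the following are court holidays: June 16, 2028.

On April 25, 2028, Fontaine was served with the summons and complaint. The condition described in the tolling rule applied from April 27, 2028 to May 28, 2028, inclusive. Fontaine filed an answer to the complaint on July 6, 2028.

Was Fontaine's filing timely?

48 days after April 25, 2028 is June 12, 2028.
From April 27, 2028 through May 28, 2028 inclusive is 32 days; tolling adds 32 days: June 12, 2028 + 32 days = July 14, 2028.
July 14, 2028 is a Friday and not a court holiday, so no extension applies.
The deadline is July 14, 2028; the filing on July 6, 2028 is on or before that date.

Yes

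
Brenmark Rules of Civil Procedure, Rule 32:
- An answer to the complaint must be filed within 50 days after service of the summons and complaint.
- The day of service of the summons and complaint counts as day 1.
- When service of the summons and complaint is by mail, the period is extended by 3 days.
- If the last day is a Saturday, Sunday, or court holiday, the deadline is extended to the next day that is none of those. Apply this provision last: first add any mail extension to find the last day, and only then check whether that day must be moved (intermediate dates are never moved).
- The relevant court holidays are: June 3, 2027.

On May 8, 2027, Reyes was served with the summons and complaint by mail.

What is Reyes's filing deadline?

June 29, 2027

Counting May 8, 2027 as day 1, day 50 is June 26, 2027.
Service was by mail, adding 3 days: June 26, 2027 + 3 days = June 29, 2027.
June 29, 2027 is a Tuesday and not a court holiday, so no extension applies.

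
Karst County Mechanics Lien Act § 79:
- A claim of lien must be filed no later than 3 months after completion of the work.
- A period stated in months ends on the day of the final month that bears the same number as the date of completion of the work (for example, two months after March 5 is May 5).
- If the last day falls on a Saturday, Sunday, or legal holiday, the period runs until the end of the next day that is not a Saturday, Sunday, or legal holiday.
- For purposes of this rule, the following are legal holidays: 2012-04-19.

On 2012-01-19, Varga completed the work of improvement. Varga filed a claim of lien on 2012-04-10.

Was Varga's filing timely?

Yes

3 months after 2012-01-19 is April 19, 2012.
April 19, 2012 is a listed holiday. The next qualifying day is April 20, 2012.
The deadline is April 20, 2012; the filing on April 10, 2012 is on or before that date.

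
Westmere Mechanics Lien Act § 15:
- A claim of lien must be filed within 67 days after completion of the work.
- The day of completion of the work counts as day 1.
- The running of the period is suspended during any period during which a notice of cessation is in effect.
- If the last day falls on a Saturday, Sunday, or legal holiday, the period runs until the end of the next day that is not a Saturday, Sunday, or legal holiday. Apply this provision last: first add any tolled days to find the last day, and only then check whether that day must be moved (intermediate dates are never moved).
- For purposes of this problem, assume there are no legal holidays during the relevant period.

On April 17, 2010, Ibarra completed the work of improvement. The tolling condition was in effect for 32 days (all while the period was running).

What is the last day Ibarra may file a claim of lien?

July 26, 2010

Counting April 17, 2010 as day 1, day 67 is June 22, 2010.
Tolling adds 32 days: June 22, 2010 + 32 days = July 24, 2010.
July 24, 2010 is Saturday; July 25, 2010 is Sunday. The next qualifying day is July 26, 2010.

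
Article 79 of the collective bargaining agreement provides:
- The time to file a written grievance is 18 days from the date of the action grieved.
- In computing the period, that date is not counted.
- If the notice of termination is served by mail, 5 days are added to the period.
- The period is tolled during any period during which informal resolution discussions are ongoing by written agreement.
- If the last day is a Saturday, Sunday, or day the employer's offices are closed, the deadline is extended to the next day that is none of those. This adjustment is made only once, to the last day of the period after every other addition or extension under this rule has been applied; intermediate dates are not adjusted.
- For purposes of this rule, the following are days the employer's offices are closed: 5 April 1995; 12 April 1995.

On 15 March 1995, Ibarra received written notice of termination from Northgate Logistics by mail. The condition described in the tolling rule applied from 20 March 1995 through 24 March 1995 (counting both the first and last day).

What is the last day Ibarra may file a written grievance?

April 13, 1995

18 days after 15 March 1995 is April 2, 1995.
Service was by mail, adding 5 days: April 2, 1995 + 5 days = April 7, 1995.
From March 20, 1995 through March 24, 1995 inclusive is 5 days; tolling adds 5 days: April 7, 1995 + 5 days = April 12, 1995.
April 12, 1995 is a listed holiday. The next qualifying day is April 13, 1995.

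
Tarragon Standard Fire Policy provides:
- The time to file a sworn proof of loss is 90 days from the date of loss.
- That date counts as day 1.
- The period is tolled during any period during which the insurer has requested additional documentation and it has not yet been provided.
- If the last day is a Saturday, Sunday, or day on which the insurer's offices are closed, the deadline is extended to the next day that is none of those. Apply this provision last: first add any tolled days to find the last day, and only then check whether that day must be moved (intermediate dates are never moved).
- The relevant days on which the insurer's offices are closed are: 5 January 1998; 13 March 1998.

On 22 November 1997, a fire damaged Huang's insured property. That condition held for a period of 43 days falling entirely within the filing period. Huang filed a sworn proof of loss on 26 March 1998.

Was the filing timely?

Yes

Counting 22 November 1997 as day 1, day 90 is February 19, 1998.
Tolling adds 43 days: February 19, 1998 + 43 days = April 3, 1998.
April 3, 1998 is a Friday and not a day on which the insurer's offices are closed, so no extension applies.
The deadline is April 3, 1998; the filing on March 26, 1998 is on or before that date.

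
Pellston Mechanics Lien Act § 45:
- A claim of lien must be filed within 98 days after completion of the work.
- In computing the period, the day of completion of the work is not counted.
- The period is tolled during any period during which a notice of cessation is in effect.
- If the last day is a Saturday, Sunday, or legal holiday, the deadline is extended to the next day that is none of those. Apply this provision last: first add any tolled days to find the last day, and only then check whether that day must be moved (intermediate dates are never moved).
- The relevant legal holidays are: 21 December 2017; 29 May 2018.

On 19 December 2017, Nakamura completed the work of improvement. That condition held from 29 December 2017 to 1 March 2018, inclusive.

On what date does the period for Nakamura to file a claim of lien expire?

98 days after 19 December 2017 is March 27, 2018.
From December 29, 2017 through March 1, 2018 inclusive is 63 days; tolling adds 63 days: March 27, 2018 + 63 days = May 29, 2018.
May 29, 2018 is a listed holiday. The next qualifying day is May 30, 2018.

May 30, 2018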